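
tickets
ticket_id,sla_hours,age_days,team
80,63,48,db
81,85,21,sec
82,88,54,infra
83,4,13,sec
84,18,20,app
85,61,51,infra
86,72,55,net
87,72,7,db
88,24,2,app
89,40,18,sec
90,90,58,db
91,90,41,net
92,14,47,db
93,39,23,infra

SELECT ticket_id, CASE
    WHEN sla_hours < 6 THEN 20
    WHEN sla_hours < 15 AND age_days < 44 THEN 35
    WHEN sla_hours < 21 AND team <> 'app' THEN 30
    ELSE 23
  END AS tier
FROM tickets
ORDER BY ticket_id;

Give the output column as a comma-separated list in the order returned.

23, 23, 23, 20, 23, 23, 23, 23, 23, 23, 23, 23, 30, 23

ticket_id=80: ELSE → 23
ticket_id=81: ELSE → 23
ticket_id=82: ELSE → 23
ticket_id=83: sla_hours < 6 → 20
ticket_id=84: ELSE → 23
ticket_id=85: ELSE → 23
ticket_id=86: ELSE → 23
ticket_id=87: ELSE → 23
ticket_id=88: ELSE → 23
ticket_id=89: ELSE → 23
ticket_id=90: ELSE → 23
ticket_id=91: ELSE → 23
ticket_id=92: sla_hours < 21 AND team <> 'app' → 30
ticket_id=93: ELSE → 23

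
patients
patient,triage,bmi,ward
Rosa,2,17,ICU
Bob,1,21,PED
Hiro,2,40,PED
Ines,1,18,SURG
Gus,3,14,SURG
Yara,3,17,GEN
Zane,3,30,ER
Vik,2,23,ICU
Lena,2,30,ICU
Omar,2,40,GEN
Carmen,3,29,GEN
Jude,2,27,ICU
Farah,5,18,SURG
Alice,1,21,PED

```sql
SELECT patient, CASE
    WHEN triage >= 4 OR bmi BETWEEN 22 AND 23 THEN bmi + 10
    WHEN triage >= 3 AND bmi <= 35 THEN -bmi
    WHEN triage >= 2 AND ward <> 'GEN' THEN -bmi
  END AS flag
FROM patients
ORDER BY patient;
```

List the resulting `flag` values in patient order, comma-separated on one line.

patient=Alice: (no match → NULL) → NULL
patient=Bob: (no match → NULL) → NULL
patient=Carmen: triage >= 3 AND bmi <= 35 → -29
patient=Farah: triage >= 4 OR bmi BETWEEN 22 AND 23 → 28
patient=Gus: triage >= 3 AND bmi <= 35 → -14
patient=Hiro: triage >= 2 AND ward <> 'GEN' → -40
patient=Ines: (no match → NULL) → NULL
patient=Jude: triage >= 2 AND ward <> 'GEN' → -27
patient=Lena: triage >= 2 AND ward <> 'GEN' → -30
patient=Omar: (no match → NULL) → NULL
patient=Rosa: triage >= 2 AND ward <> 'GEN' → -17
patient=Vik: triage >= 4 OR bmi BETWEEN 22 AND 23 → 33
patient=Yara: triage >= 3 AND bmi <= 35 → -17
patient=Zane: triage >= 3 AND bmi <= 35 → -30

NULL, NULL, -29, 28, -14, -40, NULL, -27, -30, NULL, -17, 33, -17, -30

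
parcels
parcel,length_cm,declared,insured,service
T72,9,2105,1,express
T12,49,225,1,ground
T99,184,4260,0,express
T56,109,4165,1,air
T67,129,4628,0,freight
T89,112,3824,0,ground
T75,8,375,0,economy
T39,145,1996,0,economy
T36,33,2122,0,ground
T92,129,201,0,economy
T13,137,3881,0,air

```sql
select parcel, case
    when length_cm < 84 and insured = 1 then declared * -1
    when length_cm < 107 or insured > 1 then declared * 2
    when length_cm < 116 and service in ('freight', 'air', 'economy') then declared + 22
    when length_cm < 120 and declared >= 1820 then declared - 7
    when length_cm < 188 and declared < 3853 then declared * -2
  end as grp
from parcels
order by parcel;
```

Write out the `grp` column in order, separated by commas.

parcel=T12: length_cm < 84 and insured = 1 → -225
parcel=T13: (no match → NULL) → NULL
parcel=T36: length_cm < 107 or insured > 1 → 4244
parcel=T39: length_cm < 188 and declared < 3853 → -3992
parcel=T56: length_cm < 116 and service in ('freight', 'air', 'economy') → 4187
parcel=T67: (no match → NULL) → NULL
parcel=T72: length_cm < 84 and insured = 1 → -2105
parcel=T75: length_cm < 107 or insured > 1 → 750
parcel=T89: length_cm < 120 and declared >= 1820 → 3817
parcel=T92: length_cm < 188 and declared < 3853 → -402
parcel=T99: (no match → NULL) → NULL

-225, NULL, 4244, -3992, 4187, NULL, -2105, 750, 3817, -402, NULL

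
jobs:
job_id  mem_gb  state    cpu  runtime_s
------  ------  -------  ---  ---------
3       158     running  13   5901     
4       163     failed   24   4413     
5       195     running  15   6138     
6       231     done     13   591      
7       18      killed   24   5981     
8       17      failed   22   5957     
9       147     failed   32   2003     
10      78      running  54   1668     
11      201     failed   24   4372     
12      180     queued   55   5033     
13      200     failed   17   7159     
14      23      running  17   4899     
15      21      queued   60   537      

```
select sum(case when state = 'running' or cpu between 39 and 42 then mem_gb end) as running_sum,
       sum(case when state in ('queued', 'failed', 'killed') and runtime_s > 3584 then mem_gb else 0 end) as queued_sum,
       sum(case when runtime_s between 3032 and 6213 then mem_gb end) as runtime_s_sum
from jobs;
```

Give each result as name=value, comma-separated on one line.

[running_sum: state = 'running' or cpu between 39 and 42]
job_id=3: ✓ → 158
job_id=4: ✗
job_id=5: ✓ → 195
job_id=6: ✗
job_id=7: ✗
job_id=8: ✗
job_id=9: ✗
job_id=10: ✓ → 78
job_id=11: ✗
job_id=12: ✗
job_id=13: ✗
job_id=14: ✓ → 23
job_id=15: ✗
running_sum = 158 + 195 + 78 + 23 = 454
—
[queued_sum: state in ('queued', 'failed', 'killed') and runtime_s > 3584]
job_id=3: ✗
job_id=4: ✓ → 163
job_id=5: ✗
job_id=6: ✗
job_id=7: ✓ → 18
job_id=8: ✓ → 17
job_id=9: ✗
job_id=10: ✗
job_id=11: ✓ → 201
job_id=12: ✓ → 180
job_id=13: ✓ → 200
job_id=14: ✗
job_id=15: ✗
queued_sum = 163 + 18 + 17 + 201 + 180 + 200 = 779
—
[runtime_s_sum: runtime_s between 3032 and 6213]
job_id=3: ✓ → 158
job_id=4: ✓ → 163
job_id=5: ✓ → 195
job_id=6: ✗
job_id=7: ✓ → 18
job_id=8: ✓ → 17
job_id=9: ✗
job_id=10: ✗
job_id=11: ✓ → 201
job_id=12: ✓ → 180
job_id=13: ✗
job_id=14: ✓ → 23
job_id=15: ✗
runtime_s_sum = 158 + 163 + 195 + 18 + 17 + 201 + 180 + 23 = 955

running_sum=454, queued_sum=779, runtime_s_sum=955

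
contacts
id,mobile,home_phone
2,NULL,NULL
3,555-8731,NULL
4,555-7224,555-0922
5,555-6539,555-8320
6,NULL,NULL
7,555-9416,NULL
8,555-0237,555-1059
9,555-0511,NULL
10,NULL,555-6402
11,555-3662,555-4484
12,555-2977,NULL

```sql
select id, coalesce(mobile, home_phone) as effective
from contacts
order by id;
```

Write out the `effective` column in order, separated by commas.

NULL, 555-8731, 555-7224, 555-6539, NULL, 555-9416, 555-0237, 555-0511, 555-6402, 555-3662, 555-2977

id=2: mobile=NULL, home_phone=NULL (all NULL) → NULL
id=3: mobile=555-8731 → 555-8731
id=4: mobile=555-7224 → 555-7224
id=5: mobile=555-6539 → 555-6539
id=6: mobile=NULL, home_phone=NULL (all NULL) → NULL
id=7: mobile=555-9416 → 555-9416
id=8: mobile=555-0237 → 555-0237
id=9: mobile=555-0511 → 555-0511
id=10: mobile=NULL, home_phone=555-6402 → 555-6402
id=11: mobile=555-3662 → 555-3662
id=12: mobile=555-2977 → 555-2977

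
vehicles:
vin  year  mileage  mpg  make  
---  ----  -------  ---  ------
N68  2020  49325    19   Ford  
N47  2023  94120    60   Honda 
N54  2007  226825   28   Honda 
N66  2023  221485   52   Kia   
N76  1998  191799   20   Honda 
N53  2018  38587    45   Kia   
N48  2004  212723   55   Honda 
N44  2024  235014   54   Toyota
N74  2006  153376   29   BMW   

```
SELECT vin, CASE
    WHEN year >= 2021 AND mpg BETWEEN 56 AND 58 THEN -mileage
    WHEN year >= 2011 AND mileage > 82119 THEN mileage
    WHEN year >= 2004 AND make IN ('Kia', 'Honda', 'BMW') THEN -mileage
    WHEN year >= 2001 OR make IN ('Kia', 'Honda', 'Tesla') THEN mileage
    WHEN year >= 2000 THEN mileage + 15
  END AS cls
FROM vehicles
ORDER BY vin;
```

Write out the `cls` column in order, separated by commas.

vin=N44: year >= 2011 AND mileage > 82119 → 235014
vin=N47: year >= 2011 AND mileage > 82119 → 94120
vin=N48: year >= 2004 AND make IN ('Kia', 'Honda', 'BMW') → -212723
vin=N53: year >= 2004 AND make IN ('Kia', 'Honda', 'BMW') → -38587
vin=N54: year >= 2004 AND make IN ('Kia', 'Honda', 'BMW') → -226825
vin=N66: year >= 2011 AND mileage > 82119 → 221485
vin=N68: year >= 2001 OR make IN ('Kia', 'Honda', 'Tesla') → 49325
vin=N74: year >= 2004 AND make IN ('Kia', 'Honda', 'BMW') → -153376
vin=N76: year >= 2001 OR make IN ('Kia', 'Honda', 'Tesla') → 191799

235014, 94120, -212723, -38587, -226825, 221485, 49325, -153376, 191799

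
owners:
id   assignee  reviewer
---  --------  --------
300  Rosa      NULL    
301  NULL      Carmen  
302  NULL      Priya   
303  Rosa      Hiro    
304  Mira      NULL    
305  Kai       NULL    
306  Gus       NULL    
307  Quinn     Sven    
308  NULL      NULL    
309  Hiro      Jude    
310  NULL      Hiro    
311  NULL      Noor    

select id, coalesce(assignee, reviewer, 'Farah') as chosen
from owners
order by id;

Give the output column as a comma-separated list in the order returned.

Rosa, Carmen, Priya, Rosa, Mira, Kai, Gus, Quinn, Farah, Hiro, Hiro, Noor

id=300: assignee=Rosa → Rosa
id=301: assignee=NULL, reviewer=Carmen → Carmen
id=302: assignee=NULL, reviewer=Priya → Priya
id=303: assignee=Rosa → Rosa
id=304: assignee=Mira → Mira
id=305: assignee=Kai → Kai
id=306: assignee=Gus → Gus
id=307: assignee=Quinn → Quinn
id=308: assignee=NULL, reviewer=NULL, → literal Farah → Farah
id=309: assignee=Hiro → Hiro
id=310: assignee=NULL, reviewer=Hiro → Hiro
id=311: assignee=NULL, reviewer=Noor → Noor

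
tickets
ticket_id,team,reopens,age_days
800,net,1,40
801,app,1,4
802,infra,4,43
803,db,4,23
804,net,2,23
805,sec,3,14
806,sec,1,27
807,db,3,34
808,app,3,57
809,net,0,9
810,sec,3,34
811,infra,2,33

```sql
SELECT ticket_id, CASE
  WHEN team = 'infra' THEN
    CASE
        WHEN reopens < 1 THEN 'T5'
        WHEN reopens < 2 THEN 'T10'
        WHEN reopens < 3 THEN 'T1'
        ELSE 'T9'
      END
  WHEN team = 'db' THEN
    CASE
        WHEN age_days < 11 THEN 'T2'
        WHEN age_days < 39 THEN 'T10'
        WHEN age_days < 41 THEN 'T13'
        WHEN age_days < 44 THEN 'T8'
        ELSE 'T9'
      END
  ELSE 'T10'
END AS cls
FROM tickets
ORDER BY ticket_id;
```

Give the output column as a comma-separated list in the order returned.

T10, T10, T9, T10, T10, T10, T10, T10, T10, T10, T10, T1

ticket_id=800: team='net' → outer ELSE → T10
ticket_id=801: team='app' → outer ELSE → T10
ticket_id=802: team='infra' → inner[ELSE] → T9
ticket_id=803: team='db' → inner[age_days < 39] → T10
ticket_id=804: team='net' → outer ELSE → T10
ticket_id=805: team='sec' → outer ELSE → T10
ticket_id=806: team='sec' → outer ELSE → T10
ticket_id=807: team='db' → inner[age_days < 39] → T10
ticket_id=808: team='app' → outer ELSE → T10
ticket_id=809: team='net' → outer ELSE → T10
ticket_id=810: team='sec' → outer ELSE → T10
ticket_id=811: team='infra' → inner[reopens < 3] → T1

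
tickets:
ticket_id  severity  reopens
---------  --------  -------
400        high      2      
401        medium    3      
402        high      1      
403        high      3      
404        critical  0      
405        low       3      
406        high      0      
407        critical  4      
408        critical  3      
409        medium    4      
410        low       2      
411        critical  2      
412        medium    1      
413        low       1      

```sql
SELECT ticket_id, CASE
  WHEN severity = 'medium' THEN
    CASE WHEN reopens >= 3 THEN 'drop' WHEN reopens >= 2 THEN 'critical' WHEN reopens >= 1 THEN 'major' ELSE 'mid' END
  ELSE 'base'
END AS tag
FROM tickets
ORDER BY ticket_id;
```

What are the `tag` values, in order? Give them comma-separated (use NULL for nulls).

base, drop, base, base, base, base, base, base, base, drop, base, base, major, base

ticket_id=400: severity='high' → outer ELSE → base
ticket_id=401: severity='medium' → inner[reopens >= 3] → drop
ticket_id=402: severity='high' → outer ELSE → base
ticket_id=403: severity='high' → outer ELSE → base
ticket_id=404: severity='critical' → outer ELSE → base
ticket_id=405: severity='low' → outer ELSE → base
ticket_id=406: severity='high' → outer ELSE → base
ticket_id=407: severity='critical' → outer ELSE → base
ticket_id=408: severity='critical' → outer ELSE → base
ticket_id=409: severity='medium' → inner[reopens >= 3] → drop
ticket_id=410: severity='low' → outer ELSE → base
ticket_id=411: severity='critical' → outer ELSE → base
ticket_id=412: severity='medium' → inner[reopens >= 1] → major
ticket_id=413: severity='low' → outer ELSE → base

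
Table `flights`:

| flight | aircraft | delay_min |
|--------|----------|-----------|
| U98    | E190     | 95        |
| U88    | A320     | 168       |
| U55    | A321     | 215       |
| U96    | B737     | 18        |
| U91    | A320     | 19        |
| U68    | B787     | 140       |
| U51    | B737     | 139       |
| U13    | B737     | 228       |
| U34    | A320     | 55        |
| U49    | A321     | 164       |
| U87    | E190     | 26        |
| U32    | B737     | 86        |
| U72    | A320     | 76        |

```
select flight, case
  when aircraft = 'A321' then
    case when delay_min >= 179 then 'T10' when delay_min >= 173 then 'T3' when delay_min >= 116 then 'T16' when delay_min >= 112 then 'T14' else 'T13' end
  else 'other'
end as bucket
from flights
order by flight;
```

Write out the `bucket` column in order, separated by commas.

other, other, other, T16, other, T10, other, other, other, other, other, other, other

flight=U13: aircraft='B737' → outer ELSE → other
flight=U32: aircraft='B737' → outer ELSE → other
flight=U34: aircraft='A320' → outer ELSE → other
flight=U49: aircraft='A321' → inner[delay_min >= 116] → T16
flight=U51: aircraft='B737' → outer ELSE → other
flight=U55: aircraft='A321' → inner[delay_min >= 179] → T10
flight=U68: aircraft='B787' → outer ELSE → other
flight=U72: aircraft='A320' → outer ELSE → other
flight=U87: aircraft='E190' → outer ELSE → other
flight=U88: aircraft='A320' → outer ELSE → other
flight=U91: aircraft='A320' → outer ELSE → other
flight=U96: aircraft='B737' → outer ELSE → other
flight=U98: aircraft='E190' → outer ELSE → other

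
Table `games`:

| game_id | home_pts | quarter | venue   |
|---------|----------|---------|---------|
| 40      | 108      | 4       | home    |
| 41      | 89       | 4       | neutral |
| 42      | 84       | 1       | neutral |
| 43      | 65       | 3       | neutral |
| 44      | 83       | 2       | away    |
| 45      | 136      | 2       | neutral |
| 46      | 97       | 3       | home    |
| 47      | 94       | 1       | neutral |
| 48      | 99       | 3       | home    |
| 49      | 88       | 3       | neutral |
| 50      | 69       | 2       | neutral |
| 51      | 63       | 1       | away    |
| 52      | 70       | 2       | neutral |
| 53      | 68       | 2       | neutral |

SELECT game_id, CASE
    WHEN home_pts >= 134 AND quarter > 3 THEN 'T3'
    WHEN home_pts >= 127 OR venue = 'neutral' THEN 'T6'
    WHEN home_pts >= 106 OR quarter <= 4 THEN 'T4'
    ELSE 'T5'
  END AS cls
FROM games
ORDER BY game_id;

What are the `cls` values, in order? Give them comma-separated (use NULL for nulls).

T4, T6, T6, T6, T4, T6, T4, T6, T4, T6, T6, T4, T6, T6

game_id=40: home_pts >= 106 OR quarter <= 4 → T4
game_id=41: home_pts >= 127 OR venue = 'neutral' → T6
game_id=42: home_pts >= 127 OR venue = 'neutral' → T6
game_id=43: home_pts >= 127 OR venue = 'neutral' → T6
game_id=44: home_pts >= 106 OR quarter <= 4 → T4
game_id=45: home_pts >= 127 OR venue = 'neutral' → T6
game_id=46: home_pts >= 106 OR quarter <= 4 → T4
game_id=47: home_pts >= 127 OR venue = 'neutral' → T6
game_id=48: home_pts >= 106 OR quarter <= 4 → T4
game_id=49: home_pts >= 127 OR venue = 'neutral' → T6
game_id=50: home_pts >= 127 OR venue = 'neutral' → T6
game_id=51: home_pts >= 106 OR quarter <= 4 → T4
game_id=52: home_pts >= 127 OR venue = 'neutral' → T6
game_id=53: home_pts >= 127 OR venue = 'neutral' → T6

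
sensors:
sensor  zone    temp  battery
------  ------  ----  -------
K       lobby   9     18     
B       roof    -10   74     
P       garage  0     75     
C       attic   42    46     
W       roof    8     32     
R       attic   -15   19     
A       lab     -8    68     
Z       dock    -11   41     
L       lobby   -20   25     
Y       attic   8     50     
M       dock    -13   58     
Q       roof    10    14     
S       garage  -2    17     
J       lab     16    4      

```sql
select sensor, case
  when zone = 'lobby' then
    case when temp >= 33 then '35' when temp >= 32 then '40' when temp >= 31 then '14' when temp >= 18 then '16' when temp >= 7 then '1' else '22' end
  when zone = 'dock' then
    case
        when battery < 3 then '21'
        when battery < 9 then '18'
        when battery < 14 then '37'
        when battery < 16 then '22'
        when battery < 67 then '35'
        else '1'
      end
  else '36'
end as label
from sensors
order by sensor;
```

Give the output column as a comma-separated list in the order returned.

sensor=A: zone='lab' → outer ELSE → 36
sensor=B: zone='roof' → outer ELSE → 36
sensor=C: zone='attic' → outer ELSE → 36
sensor=J: zone='lab' → outer ELSE → 36
sensor=K: zone='lobby' → inner[temp >= 7] → 1
sensor=L: zone='lobby' → inner[ELSE] → 22
sensor=M: zone='dock' → inner[battery < 67] → 35
sensor=P: zone='garage' → outer ELSE → 36
sensor=Q: zone='roof' → outer ELSE → 36
sensor=R: zone='attic' → outer ELSE → 36
sensor=S: zone='garage' → outer ELSE → 36
sensor=W: zone='roof' → outer ELSE → 36
sensor=Y: zone='attic' → outer ELSE → 36
sensor=Z: zone='dock' → inner[battery < 67] → 35

36, 36, 36, 36, 1, 22, 35, 36, 36, 36, 36, 36, 36, 35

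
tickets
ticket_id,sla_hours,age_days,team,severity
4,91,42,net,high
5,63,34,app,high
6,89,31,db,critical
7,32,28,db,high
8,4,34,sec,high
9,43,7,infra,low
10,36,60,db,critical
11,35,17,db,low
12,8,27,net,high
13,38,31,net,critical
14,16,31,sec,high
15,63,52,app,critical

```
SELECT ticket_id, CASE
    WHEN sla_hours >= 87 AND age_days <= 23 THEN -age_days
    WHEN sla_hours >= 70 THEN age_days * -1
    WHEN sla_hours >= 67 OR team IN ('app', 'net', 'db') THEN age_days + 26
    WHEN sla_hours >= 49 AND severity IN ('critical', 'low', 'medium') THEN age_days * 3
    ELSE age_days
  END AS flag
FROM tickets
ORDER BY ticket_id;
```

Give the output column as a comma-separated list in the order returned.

-42, 60, -31, 54, 34, 7, 86, 43, 53, 57, 31, 78

ticket_id=4: sla_hours >= 70 → -42
ticket_id=5: sla_hours >= 67 OR team IN ('app', 'net', 'db') → 60
ticket_id=6: sla_hours >= 70 → -31
ticket_id=7: sla_hours >= 67 OR team IN ('app', 'net', 'db') → 54
ticket_id=8: ELSE → 34
ticket_id=9: ELSE → 7
ticket_id=10: sla_hours >= 67 OR team IN ('app', 'net', 'db') → 86
ticket_id=11: sla_hours >= 67 OR team IN ('app', 'net', 'db') → 43
ticket_id=12: sla_hours >= 67 OR team IN ('app', 'net', 'db') → 53
ticket_id=13: sla_hours >= 67 OR team IN ('app', 'net', 'db') → 57
ticket_id=14: ELSE → 31
ticket_id=15: sla_hours >= 67 OR team IN ('app', 'net', 'db') → 78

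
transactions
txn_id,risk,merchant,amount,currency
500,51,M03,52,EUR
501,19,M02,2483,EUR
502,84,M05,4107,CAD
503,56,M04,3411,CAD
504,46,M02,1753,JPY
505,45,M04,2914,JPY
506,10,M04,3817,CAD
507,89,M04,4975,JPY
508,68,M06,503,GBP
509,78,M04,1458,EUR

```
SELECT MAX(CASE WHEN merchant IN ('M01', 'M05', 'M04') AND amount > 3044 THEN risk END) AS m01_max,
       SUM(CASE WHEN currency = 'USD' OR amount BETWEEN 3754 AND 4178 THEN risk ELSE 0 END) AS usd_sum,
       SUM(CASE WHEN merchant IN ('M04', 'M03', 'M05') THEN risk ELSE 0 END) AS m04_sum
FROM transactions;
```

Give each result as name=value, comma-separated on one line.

[m01_max: merchant IN ('M01', 'M05', 'M04') AND amount > 3044]
txn_id=500: ✗
txn_id=501: ✗
txn_id=502: ✓ → 84
txn_id=503: ✓ → 56
txn_id=504: ✗
txn_id=505: ✗
txn_id=506: ✓ → 10
txn_id=507: ✓ → 89
txn_id=508: ✗
txn_id=509: ✗
m01_max = MAX(84, 56, 10, 89) = 89
—
[usd_sum: currency = 'USD' OR amount BETWEEN 3754 AND 4178]
txn_id=500: ✗
txn_id=501: ✗
txn_id=502: ✓ → 84
txn_id=503: ✗
txn_id=504: ✗
txn_id=505: ✗
txn_id=506: ✓ → 10
txn_id=507: ✗
txn_id=508: ✗
txn_id=509: ✗
usd_sum = 84 + 10 = 94
—
[m04_sum: merchant IN ('M04', 'M03', 'M05')]
txn_id=500: ✓ → 51
txn_id=501: ✗
txn_id=502: ✓ → 84
txn_id=503: ✓ → 56
txn_id=504: ✗
txn_id=505: ✓ → 45
txn_id=506: ✓ → 10
txn_id=507: ✓ → 89
txn_id=508: ✗
txn_id=509: ✓ → 78
m04_sum = 51 + 84 + 56 + 45 + 10 + 89 + 78 = 413

m01_max=89, usd_sum=94, m04_sum=413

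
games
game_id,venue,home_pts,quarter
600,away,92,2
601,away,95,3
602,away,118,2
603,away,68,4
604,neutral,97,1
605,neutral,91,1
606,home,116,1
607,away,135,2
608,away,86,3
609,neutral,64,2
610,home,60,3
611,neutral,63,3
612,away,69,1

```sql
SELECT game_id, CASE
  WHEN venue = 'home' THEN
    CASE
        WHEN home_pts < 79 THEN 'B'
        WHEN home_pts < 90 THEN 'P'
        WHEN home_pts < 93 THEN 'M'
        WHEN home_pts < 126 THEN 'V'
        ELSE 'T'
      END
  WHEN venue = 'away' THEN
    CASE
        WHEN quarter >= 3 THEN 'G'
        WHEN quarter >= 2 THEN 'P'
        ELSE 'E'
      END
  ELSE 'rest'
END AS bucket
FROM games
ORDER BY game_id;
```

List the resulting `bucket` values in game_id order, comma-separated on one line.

P, G, P, G, rest, rest, V, P, G, rest, B, rest, E

game_id=600: venue='away' → inner[quarter >= 2] → P
game_id=601: venue='away' → inner[quarter >= 3] → G
game_id=602: venue='away' → inner[quarter >= 2] → P
game_id=603: venue='away' → inner[quarter >= 3] → G
game_id=604: venue='neutral' → outer ELSE → rest
game_id=605: venue='neutral' → outer ELSE → rest
game_id=606: venue='home' → inner[home_pts < 126] → V
game_id=607: venue='away' → inner[quarter >= 2] → P
game_id=608: venue='away' → inner[quarter >= 3] → G
game_id=609: venue='neutral' → outer ELSE → rest
game_id=610: venue='home' → inner[home_pts < 79] → B
game_id=611: venue='neutral' → outer ELSE → rest
game_id=612: venue='away' → inner[ELSE] → E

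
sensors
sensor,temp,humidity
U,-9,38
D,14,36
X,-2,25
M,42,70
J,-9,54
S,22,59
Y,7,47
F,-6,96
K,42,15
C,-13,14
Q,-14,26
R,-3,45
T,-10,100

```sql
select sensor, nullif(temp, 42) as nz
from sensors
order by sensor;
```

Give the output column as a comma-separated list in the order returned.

-13, 14, -6, -9, NULL, NULL, -14, -3, 22, -10, -9, -2, 7

sensor=C: temp=-13 vs 42: differ → -13
sensor=D: temp=14 vs 42: differ → 14
sensor=F: temp=-6 vs 42: differ → -6
sensor=J: temp=-9 vs 42: differ → -9
sensor=K: temp=42 vs 42: equal → NULL
sensor=M: temp=42 vs 42: equal → NULL
sensor=Q: temp=-14 vs 42: differ → -14
sensor=R: temp=-3 vs 42: differ → -3
sensor=S: temp=22 vs 42: differ → 22
sensor=T: temp=-10 vs 42: differ → -10
sensor=U: temp=-9 vs 42: differ → -9
sensor=X: temp=-2 vs 42: differ → -2
sensor=Y: temp=7 vs 42: differ → 7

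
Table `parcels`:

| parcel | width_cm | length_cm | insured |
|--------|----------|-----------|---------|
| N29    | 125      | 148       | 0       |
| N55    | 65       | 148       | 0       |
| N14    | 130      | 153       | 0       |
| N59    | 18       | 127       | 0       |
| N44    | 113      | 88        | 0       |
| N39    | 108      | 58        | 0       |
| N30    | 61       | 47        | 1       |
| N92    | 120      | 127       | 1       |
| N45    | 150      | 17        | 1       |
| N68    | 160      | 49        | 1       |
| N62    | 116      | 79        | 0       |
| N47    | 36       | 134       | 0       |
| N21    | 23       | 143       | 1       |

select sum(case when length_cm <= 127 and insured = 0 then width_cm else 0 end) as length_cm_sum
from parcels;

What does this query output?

355

parcel=N29: ✗
parcel=N55: ✗
parcel=N14: ✗
parcel=N59: ✓ → 18
parcel=N44: ✓ → 113
parcel=N39: ✓ → 108
parcel=N30: ✗
parcel=N92: ✗
parcel=N45: ✗
parcel=N68: ✗
parcel=N62: ✓ → 116
parcel=N47: ✗
parcel=N21: ✗
length_cm_sum = 18 + 113 + 108 + 116 = 355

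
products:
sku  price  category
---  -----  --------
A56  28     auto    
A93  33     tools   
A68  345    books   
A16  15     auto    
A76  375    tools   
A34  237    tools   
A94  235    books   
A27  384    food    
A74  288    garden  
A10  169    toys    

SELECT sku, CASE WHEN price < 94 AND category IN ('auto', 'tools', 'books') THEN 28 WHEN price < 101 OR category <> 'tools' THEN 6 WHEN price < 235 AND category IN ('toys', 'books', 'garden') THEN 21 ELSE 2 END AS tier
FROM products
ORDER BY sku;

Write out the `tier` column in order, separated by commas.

6, 28, 6, 2, 28, 6, 6, 2, 28, 6

sku=A10: price < 101 OR category <> 'tools' → 6
sku=A16: price < 94 AND category IN ('auto', 'tools', 'books') → 28
sku=A27: price < 101 OR category <> 'tools' → 6
sku=A34: ELSE → 2
sku=A56: price < 94 AND category IN ('auto', 'tools', 'books') → 28
sku=A68: price < 101 OR category <> 'tools' → 6
sku=A74: price < 101 OR category <> 'tools' → 6
sku=A76: ELSE → 2
sku=A93: price < 94 AND category IN ('auto', 'tools', 'books') → 28
sku=A94: price < 101 OR category <> 'tools' → 6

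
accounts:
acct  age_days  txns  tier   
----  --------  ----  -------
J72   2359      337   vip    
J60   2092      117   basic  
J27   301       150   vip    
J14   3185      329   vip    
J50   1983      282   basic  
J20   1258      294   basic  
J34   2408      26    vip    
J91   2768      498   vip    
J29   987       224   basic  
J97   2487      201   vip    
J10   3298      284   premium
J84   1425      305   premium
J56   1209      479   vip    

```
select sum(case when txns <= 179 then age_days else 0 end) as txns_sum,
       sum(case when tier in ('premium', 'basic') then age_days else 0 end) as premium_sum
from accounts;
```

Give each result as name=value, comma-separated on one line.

txns_sum=4801, premium_sum=11043

[txns_sum: txns <= 179]
acct=J72: ✗
acct=J60: ✓ → 2092
acct=J27: ✓ → 301
acct=J14: ✗
acct=J50: ✗
acct=J20: ✗
acct=J34: ✓ → 2408
acct=J91: ✗
acct=J29: ✗
acct=J97: ✗
acct=J10: ✗
acct=J84: ✗
acct=J56: ✗
txns_sum = 2092 + 301 + 2408 = 4801
—
[premium_sum: tier in ('premium', 'basic')]
acct=J72: ✗
acct=J60: ✓ → 2092
acct=J27: ✗
acct=J14: ✗
acct=J50: ✓ → 1983
acct=J20: ✓ → 1258
acct=J34: ✗
acct=J91: ✗
acct=J29: ✓ → 987
acct=J97: ✗
acct=J10: ✓ → 3298
acct=J84: ✓ → 1425
acct=J56: ✗
premium_sum = 2092 + 1983 + 1258 + 987 + 3298 + 1425 = 11043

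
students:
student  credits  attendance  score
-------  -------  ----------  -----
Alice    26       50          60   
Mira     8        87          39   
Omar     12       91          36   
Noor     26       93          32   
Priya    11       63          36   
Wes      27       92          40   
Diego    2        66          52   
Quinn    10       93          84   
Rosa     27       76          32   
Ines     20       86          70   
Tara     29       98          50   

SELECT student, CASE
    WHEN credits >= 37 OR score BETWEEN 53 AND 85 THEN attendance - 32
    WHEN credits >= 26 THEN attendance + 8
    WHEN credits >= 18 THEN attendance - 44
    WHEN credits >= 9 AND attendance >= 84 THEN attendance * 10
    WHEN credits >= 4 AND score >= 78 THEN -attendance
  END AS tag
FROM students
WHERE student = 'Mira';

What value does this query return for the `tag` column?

student = Mira: credits=8, attendance=87, score=39.
credits >= 37 OR score BETWEEN 53 AND 85 → false
credits >= 26 → false
credits >= 18 → false
credits >= 9 AND attendance >= 84 → false
credits >= 4 AND score >= 78 → false
No WHEN matched and there is no ELSE, so the CASE yields NULL.

NULL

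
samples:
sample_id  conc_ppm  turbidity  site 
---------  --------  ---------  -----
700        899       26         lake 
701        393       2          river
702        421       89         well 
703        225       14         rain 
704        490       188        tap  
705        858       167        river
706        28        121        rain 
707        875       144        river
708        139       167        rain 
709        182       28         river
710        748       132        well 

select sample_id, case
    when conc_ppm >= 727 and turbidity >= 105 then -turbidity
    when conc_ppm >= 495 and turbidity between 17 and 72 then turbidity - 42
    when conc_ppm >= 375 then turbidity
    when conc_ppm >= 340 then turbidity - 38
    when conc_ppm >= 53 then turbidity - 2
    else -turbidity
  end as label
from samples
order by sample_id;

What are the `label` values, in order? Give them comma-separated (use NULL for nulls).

sample_id=700: conc_ppm >= 495 and turbidity between 17 and 72 → -16
sample_id=701: conc_ppm >= 375 → 2
sample_id=702: conc_ppm >= 375 → 89
sample_id=703: conc_ppm >= 53 → 12
sample_id=704: conc_ppm >= 375 → 188
sample_id=705: conc_ppm >= 727 and turbidity >= 105 → -167
sample_id=706: ELSE → -121
sample_id=707: conc_ppm >= 727 and turbidity >= 105 → -144
sample_id=708: conc_ppm >= 53 → 165
sample_id=709: conc_ppm >= 53 → 26
sample_id=710: conc_ppm >= 727 and turbidity >= 105 → -132

-16, 2, 89, 12, 188, -167, -121, -144, 165, 26, -132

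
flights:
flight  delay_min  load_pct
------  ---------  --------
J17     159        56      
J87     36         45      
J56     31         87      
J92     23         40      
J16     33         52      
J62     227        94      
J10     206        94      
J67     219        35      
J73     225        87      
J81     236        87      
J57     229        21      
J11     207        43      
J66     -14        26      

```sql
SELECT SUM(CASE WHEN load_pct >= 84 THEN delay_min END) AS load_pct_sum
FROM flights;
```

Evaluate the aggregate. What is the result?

925

flight=J17: ✗
flight=J87: ✗
flight=J56: ✓ → 31
flight=J92: ✗
flight=J16: ✗
flight=J62: ✓ → 227
flight=J10: ✓ → 206
flight=J67: ✗
flight=J73: ✓ → 225
flight=J81: ✓ → 236
flight=J57: ✗
flight=J11: ✗
flight=J66: ✗
load_pct_sum = 31 + 227 + 206 + 225 + 236 = 925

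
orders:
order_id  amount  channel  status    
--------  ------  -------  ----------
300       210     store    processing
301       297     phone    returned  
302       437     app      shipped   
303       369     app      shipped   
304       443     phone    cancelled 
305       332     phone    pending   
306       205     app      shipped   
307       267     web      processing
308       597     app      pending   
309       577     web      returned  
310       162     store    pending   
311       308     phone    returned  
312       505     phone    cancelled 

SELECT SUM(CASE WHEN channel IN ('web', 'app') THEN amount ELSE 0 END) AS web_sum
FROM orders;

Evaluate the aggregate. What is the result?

order_id=300: ✗
order_id=301: ✗
order_id=302: ✓ → 437
order_id=303: ✓ → 369
order_id=304: ✗
order_id=305: ✗
order_id=306: ✓ → 205
order_id=307: ✓ → 267
order_id=308: ✓ → 597
order_id=309: ✓ → 577
order_id=310: ✗
order_id=311: ✗
order_id=312: ✗
web_sum = 437 + 369 + 205 + 267 + 597 + 577 = 2452

2452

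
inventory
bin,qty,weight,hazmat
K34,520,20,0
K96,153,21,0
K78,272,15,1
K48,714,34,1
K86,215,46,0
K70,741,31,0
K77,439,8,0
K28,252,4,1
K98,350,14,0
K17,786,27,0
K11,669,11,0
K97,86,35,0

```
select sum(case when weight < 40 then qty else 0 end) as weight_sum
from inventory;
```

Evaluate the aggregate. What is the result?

4982

bin=K34: ✓ → 520
bin=K96: ✓ → 153
bin=K78: ✓ → 272
bin=K48: ✓ → 714
bin=K86: ✗
bin=K70: ✓ → 741
bin=K77: ✓ → 439
bin=K28: ✓ → 252
bin=K98: ✓ → 350
bin=K17: ✓ → 786
bin=K11: ✓ → 669
bin=K97: ✓ → 86
weight_sum = 520 + 153 + 272 + 714 + 741 + 439 + 252 + 350 + 786 + 669 + 86 = 4982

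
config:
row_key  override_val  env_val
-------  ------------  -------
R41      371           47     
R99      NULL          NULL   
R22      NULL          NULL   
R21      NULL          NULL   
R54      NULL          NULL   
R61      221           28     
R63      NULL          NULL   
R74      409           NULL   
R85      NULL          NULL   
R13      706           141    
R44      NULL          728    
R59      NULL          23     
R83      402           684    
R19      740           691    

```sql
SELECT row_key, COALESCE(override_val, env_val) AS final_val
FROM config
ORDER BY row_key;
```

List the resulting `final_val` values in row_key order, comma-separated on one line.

706, 740, NULL, NULL, 371, 728, NULL, 23, 221, NULL, 409, 402, NULL, NULL

row_key=R13: override_val=706 → 706
row_key=R19: override_val=740 → 740
row_key=R21: override_val=NULL, env_val=NULL (all NULL) → NULL
row_key=R22: override_val=NULL, env_val=NULL (all NULL) → NULL
row_key=R41: override_val=371 → 371
row_key=R44: override_val=NULL, env_val=728 → 728
row_key=R54: override_val=NULL, env_val=NULL (all NULL) → NULL
row_key=R59: override_val=NULL, env_val=23 → 23
row_key=R61: override_val=221 → 221
row_key=R63: override_val=NULL, env_val=NULL (all NULL) → NULL
row_key=R74: override_val=409 → 409
row_key=R83: override_val=402 → 402
row_key=R85: override_val=NULL, env_val=NULL (all NULL) → NULL
row_key=R99: override_val=NULL, env_val=NULL (all NULL) → NULL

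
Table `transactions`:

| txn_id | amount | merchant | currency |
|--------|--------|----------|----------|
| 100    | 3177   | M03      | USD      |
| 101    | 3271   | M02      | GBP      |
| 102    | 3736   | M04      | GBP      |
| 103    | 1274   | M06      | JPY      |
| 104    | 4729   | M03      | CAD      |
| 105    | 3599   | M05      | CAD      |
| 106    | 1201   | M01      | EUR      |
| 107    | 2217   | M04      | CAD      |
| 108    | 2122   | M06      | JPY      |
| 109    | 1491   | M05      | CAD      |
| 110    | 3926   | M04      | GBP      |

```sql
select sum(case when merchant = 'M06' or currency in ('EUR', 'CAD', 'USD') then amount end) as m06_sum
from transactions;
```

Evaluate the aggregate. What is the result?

19810

txn_id=100: ✓ → 3177
txn_id=101: ✗
txn_id=102: ✗
txn_id=103: ✓ → 1274
txn_id=104: ✓ → 4729
txn_id=105: ✓ → 3599
txn_id=106: ✓ → 1201
txn_id=107: ✓ → 2217
txn_id=108: ✓ → 2122
txn_id=109: ✓ → 1491
txn_id=110: ✗
m06_sum = 3177 + 1274 + 4729 + 3599 + 1201 + 2217 + 2122 + 1491 = 19810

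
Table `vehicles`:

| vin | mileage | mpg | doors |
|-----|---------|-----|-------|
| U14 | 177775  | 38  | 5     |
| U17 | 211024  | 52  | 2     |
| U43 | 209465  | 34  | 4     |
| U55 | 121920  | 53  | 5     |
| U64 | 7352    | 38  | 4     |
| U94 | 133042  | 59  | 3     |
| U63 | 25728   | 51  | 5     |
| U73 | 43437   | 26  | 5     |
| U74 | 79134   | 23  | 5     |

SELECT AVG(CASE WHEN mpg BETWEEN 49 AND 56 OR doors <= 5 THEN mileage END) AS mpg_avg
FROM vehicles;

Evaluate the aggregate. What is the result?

vin=U14: ✓ → 177775
vin=U17: ✓ → 211024
vin=U43: ✓ → 209465
vin=U55: ✓ → 121920
vin=U64: ✓ → 7352
vin=U94: ✓ → 133042
vin=U63: ✓ → 25728
vin=U73: ✓ → 43437
vin=U74: ✓ → 79134
mpg_avg = (177775 + 211024 + 209465 + 121920 + 7352 + 133042 + 25728 + 43437 + 79134) / 9 = 112097.4444444444

112097.4444444444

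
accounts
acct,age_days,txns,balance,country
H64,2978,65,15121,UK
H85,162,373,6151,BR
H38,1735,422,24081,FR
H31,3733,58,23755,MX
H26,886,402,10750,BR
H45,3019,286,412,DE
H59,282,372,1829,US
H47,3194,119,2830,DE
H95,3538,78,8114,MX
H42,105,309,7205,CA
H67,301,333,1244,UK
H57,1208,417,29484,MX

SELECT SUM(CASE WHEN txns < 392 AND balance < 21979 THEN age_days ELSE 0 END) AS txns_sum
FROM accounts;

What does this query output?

13579

acct=H64: ✓ → 2978
acct=H85: ✓ → 162
acct=H38: ✗
acct=H31: ✗
acct=H26: ✗
acct=H45: ✓ → 3019
acct=H59: ✓ → 282
acct=H47: ✓ → 3194
acct=H95: ✓ → 3538
acct=H42: ✓ → 105
acct=H67: ✓ → 301
acct=H57: ✗
txns_sum = 2978 + 162 + 3019 + 282 + 3194 + 3538 + 105 + 301 = 13579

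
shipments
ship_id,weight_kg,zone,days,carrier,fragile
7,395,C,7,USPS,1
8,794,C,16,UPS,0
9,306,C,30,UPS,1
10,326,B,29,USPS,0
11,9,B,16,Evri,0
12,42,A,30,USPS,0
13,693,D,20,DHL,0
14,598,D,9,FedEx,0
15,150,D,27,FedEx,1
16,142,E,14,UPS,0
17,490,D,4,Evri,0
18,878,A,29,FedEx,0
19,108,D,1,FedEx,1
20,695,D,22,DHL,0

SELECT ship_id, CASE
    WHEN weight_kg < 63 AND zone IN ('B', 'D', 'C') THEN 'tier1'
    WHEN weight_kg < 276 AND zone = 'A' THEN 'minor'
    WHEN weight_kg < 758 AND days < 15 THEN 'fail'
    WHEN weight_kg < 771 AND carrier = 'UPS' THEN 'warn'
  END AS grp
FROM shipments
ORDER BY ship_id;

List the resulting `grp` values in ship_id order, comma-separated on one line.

fail, NULL, warn, NULL, tier1, minor, NULL, fail, NULL, fail, fail, NULL, fail, NULL

ship_id=7: weight_kg < 758 AND days < 15 → fail
ship_id=8: (no match → NULL) → NULL
ship_id=9: weight_kg < 771 AND carrier = 'UPS' → warn
ship_id=10: (no match → NULL) → NULL
ship_id=11: weight_kg < 63 AND zone IN ('B', 'D', 'C') → tier1
ship_id=12: weight_kg < 276 AND zone = 'A' → minor
ship_id=13: (no match → NULL) → NULL
ship_id=14: weight_kg < 758 AND days < 15 → fail
ship_id=15: (no match → NULL) → NULL
ship_id=16: weight_kg < 758 AND days < 15 → fail
ship_id=17: weight_kg < 758 AND days < 15 → fail
ship_id=18: (no match → NULL) → NULL
ship_id=19: weight_kg < 758 AND days < 15 → fail
ship_id=20: (no match → NULL) → NULL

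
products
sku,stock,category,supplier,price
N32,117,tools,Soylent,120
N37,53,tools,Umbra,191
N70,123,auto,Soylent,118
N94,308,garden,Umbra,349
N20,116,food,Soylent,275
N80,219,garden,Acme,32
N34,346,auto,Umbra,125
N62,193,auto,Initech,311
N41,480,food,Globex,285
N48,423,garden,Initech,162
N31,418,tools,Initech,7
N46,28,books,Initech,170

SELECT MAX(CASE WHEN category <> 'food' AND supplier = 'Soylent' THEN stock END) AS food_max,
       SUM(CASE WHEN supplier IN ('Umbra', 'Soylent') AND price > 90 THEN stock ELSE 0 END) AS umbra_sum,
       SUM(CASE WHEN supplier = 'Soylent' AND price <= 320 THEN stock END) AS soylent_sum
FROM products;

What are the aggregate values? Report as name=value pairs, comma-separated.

[food_max: category <> 'food' AND supplier = 'Soylent']
sku=N32: ✓ → 117
sku=N37: ✗
sku=N70: ✓ → 123
sku=N94: ✗
sku=N20: ✗
sku=N80: ✗
sku=N34: ✗
sku=N62: ✗
sku=N41: ✗
sku=N48: ✗
sku=N31: ✗
sku=N46: ✗
food_max = MAX(117, 123) = 123
—
[umbra_sum: supplier IN ('Umbra', 'Soylent') AND price > 90]
sku=N32: ✓ → 117
sku=N37: ✓ → 53
sku=N70: ✓ → 123
sku=N94: ✓ → 308
sku=N20: ✓ → 116
sku=N80: ✗
sku=N34: ✓ → 346
sku=N62: ✗
sku=N41: ✗
sku=N48: ✗
sku=N31: ✗
sku=N46: ✗
umbra_sum = 117 + 53 + 123 + 308 + 116 + 346 = 1063
—
[soylent_sum: supplier = 'Soylent' AND price <= 320]
sku=N32: ✓ → 117
sku=N37: ✗
sku=N70: ✓ → 123
sku=N94: ✗
sku=N20: ✓ → 116
sku=N80: ✗
sku=N34: ✗
sku=N62: ✗
sku=N41: ✗
sku=N48: ✗
sku=N31: ✗
sku=N46: ✗
soylent_sum = 117 + 123 + 116 = 356

food_max=123, umbra_sum=1063, soylent_sum=356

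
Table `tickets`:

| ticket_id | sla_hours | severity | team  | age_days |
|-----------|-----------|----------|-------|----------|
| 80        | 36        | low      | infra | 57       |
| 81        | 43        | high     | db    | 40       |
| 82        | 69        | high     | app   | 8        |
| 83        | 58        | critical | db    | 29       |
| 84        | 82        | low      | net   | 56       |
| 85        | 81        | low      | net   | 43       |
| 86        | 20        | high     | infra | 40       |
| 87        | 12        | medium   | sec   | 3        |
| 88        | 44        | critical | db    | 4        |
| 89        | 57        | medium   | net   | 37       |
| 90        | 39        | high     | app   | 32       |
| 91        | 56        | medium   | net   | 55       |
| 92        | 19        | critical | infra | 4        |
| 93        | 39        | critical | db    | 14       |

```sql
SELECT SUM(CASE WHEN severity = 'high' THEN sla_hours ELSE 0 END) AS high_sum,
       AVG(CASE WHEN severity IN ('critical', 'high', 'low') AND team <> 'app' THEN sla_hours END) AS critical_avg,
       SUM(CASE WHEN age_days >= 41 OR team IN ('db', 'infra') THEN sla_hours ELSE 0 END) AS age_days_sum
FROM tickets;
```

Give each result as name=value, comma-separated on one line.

high_sum=171, critical_avg=46.8888888889, age_days_sum=478

[high_sum: severity = 'high']
ticket_id=80: ✗
ticket_id=81: ✓ → 43
ticket_id=82: ✓ → 69
ticket_id=83: ✗
ticket_id=84: ✗
ticket_id=85: ✗
ticket_id=86: ✓ → 20
ticket_id=87: ✗
ticket_id=88: ✗
ticket_id=89: ✗
ticket_id=90: ✓ → 39
ticket_id=91: ✗
ticket_id=92: ✗
ticket_id=93: ✗
high_sum = 43 + 69 + 20 + 39 = 171
—
[critical_avg: severity IN ('critical', 'high', 'low') AND team <> 'app']
ticket_id=80: ✓ → 36
ticket_id=81: ✓ → 43
ticket_id=82: ✗
ticket_id=83: ✓ → 58
ticket_id=84: ✓ → 82
ticket_id=85: ✓ → 81
ticket_id=86: ✓ → 20
ticket_id=87: ✗
ticket_id=88: ✓ → 44
ticket_id=89: ✗
ticket_id=90: ✗
ticket_id=91: ✗
ticket_id=92: ✓ → 19
ticket_id=93: ✓ → 39
critical_avg = (36 + 43 + 58 + 82 + 81 + 20 + 44 + 19 + 39) / 9 = 46.8888888889
—
[age_days_sum: age_days >= 41 OR team IN ('db', 'infra')]
ticket_id=80: ✓ → 36
ticket_id=81: ✓ → 43
ticket_id=82: ✗
ticket_id=83: ✓ → 58
ticket_id=84: ✓ → 82
ticket_id=85: ✓ → 81
ticket_id=86: ✓ → 20
ticket_id=87: ✗
ticket_id=88: ✓ → 44
ticket_id=89: ✗
ticket_id=90: ✗
ticket_id=91: ✓ → 56
ticket_id=92: ✓ → 19
ticket_id=93: ✓ → 39
age_days_sum = 36 + 43 + 58 + 82 + 81 + 20 + 44 + 56 + 19 + 39 = 478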